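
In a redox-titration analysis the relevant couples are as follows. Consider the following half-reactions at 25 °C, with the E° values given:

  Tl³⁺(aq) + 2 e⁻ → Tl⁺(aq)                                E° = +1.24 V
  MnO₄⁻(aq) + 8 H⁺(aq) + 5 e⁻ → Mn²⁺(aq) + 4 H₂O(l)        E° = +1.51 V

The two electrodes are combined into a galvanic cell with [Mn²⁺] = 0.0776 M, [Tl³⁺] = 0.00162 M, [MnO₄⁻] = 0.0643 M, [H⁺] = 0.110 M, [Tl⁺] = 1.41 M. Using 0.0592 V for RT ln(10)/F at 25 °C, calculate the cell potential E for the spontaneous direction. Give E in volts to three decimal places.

+0.265 V

MnO₄⁻/Mn²⁺ is the cathode (higher E°), Tl³⁺/Tl⁺ the anode: E°cell = +1.51 − (+1.24) = +0.27 V, n = 10.
Overall: 2 MnO₄⁻(aq) + 16 H⁺(aq) + 5 Tl⁺(aq) → 2 Mn²⁺(aq) + 8 H₂O(l) + 5 Tl³⁺(aq)
Q = [Mn²⁺]^2·[Tl³⁺]^5 / ([MnO₄⁻]^2·[H⁺]^16·[Tl⁺]^5); log Q = 0.802.
E = E° − (0.0592/n) log Q = +0.27 − (0.0592/10)(0.802) = +0.265 V.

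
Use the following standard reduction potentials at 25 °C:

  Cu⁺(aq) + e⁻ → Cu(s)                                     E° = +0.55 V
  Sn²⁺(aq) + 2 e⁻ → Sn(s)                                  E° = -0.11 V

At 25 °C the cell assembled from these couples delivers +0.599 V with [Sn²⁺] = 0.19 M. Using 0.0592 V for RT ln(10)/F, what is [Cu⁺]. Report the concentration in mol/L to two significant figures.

Cu⁺/Cu is the cathode, Sn²⁺/Sn the anode: E°cell = +0.66 V, n = 2.
Overall reaction: 2 Cu⁺(aq) + Sn(s) → 2 Cu(s) + Sn²⁺(aq); Q = [Sn²⁺]^1/[Cu⁺]^2.
From E = E° − (0.0592/n) log Q: log Q = (E° − E)·n/0.0592 = (+0.66 − (+0.599))·2/0.0592 = 2.0608.
So 2·log[Cu⁺] = 1·log(0.19) − log Q = -0.7212 − (2.0608) = -2.7820; log[Cu⁺] = -2.7820 / 2 = -1.3910; [Cu⁺] = 10^(-1.3910) ≈ 0.041 M.

0.041 M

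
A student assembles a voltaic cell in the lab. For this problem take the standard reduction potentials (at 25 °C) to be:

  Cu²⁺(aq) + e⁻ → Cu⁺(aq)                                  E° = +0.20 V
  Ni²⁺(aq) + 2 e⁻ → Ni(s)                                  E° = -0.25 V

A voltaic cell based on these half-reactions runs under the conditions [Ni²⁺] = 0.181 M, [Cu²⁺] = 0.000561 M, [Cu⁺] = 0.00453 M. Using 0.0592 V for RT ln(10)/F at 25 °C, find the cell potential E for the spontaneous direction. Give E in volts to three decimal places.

+0.418 V

Cu²⁺/Cu⁺ is the cathode (higher E°), Ni²⁺/Ni the anode: E°cell = +0.20 − (-0.25) = +0.45 V, n = 2.
Overall: 2 Cu²⁺(aq) + Ni(s) → 2 Cu⁺(aq) + Ni²⁺(aq)
Q = [Cu⁺]^2·[Ni²⁺] / ([Cu²⁺]^2); log Q = 1.072.
E = E° − (0.0592/n) log Q = +0.45 − (0.0592/2)(1.072) = +0.418 V.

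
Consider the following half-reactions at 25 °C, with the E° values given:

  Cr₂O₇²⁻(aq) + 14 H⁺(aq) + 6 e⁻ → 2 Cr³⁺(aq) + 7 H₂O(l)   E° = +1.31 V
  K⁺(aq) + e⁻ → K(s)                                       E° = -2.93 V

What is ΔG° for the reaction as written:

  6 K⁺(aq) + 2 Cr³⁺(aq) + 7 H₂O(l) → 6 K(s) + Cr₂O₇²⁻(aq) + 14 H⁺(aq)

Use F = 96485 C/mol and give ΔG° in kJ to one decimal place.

As written, K⁺/K is reduced (cathode) and Cr₂O₇²⁻/Cr³⁺ is oxidised (anode), so E°cell = (-2.93) − (+1.31) = -4.24 V.
Balancing electrons gives n = 6.
ΔG° = −nFE° = −(6)(96485)(-4.24) = 2,454,578 J = +2454.6 kJ.

+2454.6 kJ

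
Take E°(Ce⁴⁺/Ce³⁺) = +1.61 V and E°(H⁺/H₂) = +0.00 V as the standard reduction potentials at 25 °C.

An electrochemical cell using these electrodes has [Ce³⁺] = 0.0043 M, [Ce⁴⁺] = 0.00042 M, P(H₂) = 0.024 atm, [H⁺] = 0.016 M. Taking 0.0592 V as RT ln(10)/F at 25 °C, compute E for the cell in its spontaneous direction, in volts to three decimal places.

Ce⁴⁺/Ce³⁺ is the cathode (higher E°), H⁺/H₂ the anode: E°cell = +1.61 − (+0.00) = +1.61 V, n = 2.
Overall: 2 Ce⁴⁺(aq) + H₂(g) → 2 Ce³⁺(aq) + 2 H⁺(aq)
Q = [Ce³⁺]^2·[H⁺]^2 / ([Ce⁴⁺]^2·P(H₂)); log Q = 0.048.
E = E° − (0.0592/n) log Q = +1.61 − (0.0592/2)(0.048) = +1.609 V.

+1.609 V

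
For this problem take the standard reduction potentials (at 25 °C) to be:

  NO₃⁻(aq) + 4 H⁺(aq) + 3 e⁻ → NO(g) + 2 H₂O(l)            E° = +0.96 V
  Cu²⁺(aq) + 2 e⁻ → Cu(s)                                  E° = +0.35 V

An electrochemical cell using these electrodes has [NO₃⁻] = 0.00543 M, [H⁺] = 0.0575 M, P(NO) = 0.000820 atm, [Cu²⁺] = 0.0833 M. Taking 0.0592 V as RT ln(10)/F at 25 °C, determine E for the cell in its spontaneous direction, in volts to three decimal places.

+0.560 V

NO₃⁻/NO is the cathode (higher E°), Cu²⁺/Cu the anode: E°cell = +0.96 − (+0.35) = +0.61 V, n = 6.
Overall: 2 NO₃⁻(aq) + 8 H⁺(aq) + 3 Cu(s) → 2 NO(g) + 4 H₂O(l) + 3 Cu²⁺(aq)
Q = P(NO)^2·[Cu²⁺]^3 / ([NO₃⁻]^2·[H⁺]^8); log Q = 5.043.
E = E° − (0.0592/n) log Q = +0.61 − (0.0592/6)(5.043) = +0.560 V.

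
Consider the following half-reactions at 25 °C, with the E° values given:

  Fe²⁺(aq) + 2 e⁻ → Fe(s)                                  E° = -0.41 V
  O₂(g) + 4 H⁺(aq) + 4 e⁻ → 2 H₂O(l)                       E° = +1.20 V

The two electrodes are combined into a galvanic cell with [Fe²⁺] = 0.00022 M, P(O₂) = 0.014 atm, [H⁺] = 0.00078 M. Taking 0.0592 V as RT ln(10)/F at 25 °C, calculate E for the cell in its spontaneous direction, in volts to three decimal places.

+1.507 V

O₂/H₂O is the cathode (higher E°), Fe²⁺/Fe the anode: E°cell = +1.20 − (-0.41) = +1.61 V, n = 4.
Overall: O₂(g) + 4 H⁺(aq) + 2 Fe(s) → 2 H₂O(l) + 2 Fe²⁺(aq)
Q = [Fe²⁺]^2 / (P(O₂)·[H⁺]^4); log Q = 6.970.
E = E° − (0.0592/n) log Q = +1.61 − (0.0592/4)(6.970) = +1.507 V.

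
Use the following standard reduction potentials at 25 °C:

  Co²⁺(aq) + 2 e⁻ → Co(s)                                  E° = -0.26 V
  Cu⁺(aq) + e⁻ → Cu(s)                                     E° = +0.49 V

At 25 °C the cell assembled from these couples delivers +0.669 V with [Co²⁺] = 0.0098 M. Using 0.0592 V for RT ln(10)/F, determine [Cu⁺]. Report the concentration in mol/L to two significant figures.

Cu⁺/Cu is the cathode, Co²⁺/Co the anode: E°cell = +0.75 V, n = 2.
Overall reaction: 2 Cu⁺(aq) + Co(s) → 2 Cu(s) + Co²⁺(aq); Q = [Co²⁺]^1/[Cu⁺]^2.
From E = E° − (0.0592/n) log Q: log Q = (E° − E)·n/0.0592 = (+0.75 − (+0.669))·2/0.0592 = 2.7365.
So 2·log[Cu⁺] = 1·log(0.0098) − log Q = -2.0088 − (2.7365) = -4.7453; log[Cu⁺] = -4.7453 / 2 = -2.3727; [Cu⁺] = 10^(-2.3727) ≈ 0.0042 M.

0.0042 M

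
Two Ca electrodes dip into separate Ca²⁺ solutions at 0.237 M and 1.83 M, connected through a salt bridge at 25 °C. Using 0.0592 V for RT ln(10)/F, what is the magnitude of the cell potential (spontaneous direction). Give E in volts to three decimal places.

For a concentration cell E°cell = 0. The 1.83 M side is the cathode (reduction is favoured where [Ca²⁺] is higher).
With n = 2, E = −(0.0592/2) log([Ca²⁺]ₐₙ/[Ca²⁺]꜀ₐₜ) = −(0.0592/2) log(0.237/1.83) = −(0.0592/2)(-0.888) = +0.026 V.

+0.026 V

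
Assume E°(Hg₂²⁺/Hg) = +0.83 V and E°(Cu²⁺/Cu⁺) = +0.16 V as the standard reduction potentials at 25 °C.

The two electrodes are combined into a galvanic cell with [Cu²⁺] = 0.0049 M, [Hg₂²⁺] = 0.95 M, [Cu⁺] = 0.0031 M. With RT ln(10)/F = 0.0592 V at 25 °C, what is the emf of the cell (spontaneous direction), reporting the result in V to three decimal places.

Hg₂²⁺/Hg is the cathode (higher E°), Cu²⁺/Cu⁺ the anode: E°cell = +0.83 − (+0.16) = +0.67 V, n = 2.
Overall: Hg₂²⁺(aq) + 2 Cu⁺(aq) → 2 Hg(l) + 2 Cu²⁺(aq)
Q = [Cu²⁺]^2 / ([Hg₂²⁺]·[Cu⁺]^2); log Q = 0.420.
E = E° − (0.0592/n) log Q = +0.67 − (0.0592/2)(0.420) = +0.658 V.

+0.658 V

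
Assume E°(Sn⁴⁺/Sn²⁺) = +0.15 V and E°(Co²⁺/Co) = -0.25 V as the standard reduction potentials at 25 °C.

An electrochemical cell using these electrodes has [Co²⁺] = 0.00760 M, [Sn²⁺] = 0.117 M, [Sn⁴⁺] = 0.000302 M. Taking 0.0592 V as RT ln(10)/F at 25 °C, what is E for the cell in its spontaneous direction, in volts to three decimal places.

+0.386 V

Sn⁴⁺/Sn²⁺ is the cathode (higher E°), Co²⁺/Co the anode: E°cell = +0.15 − (-0.25) = +0.40 V, n = 2.
Overall: Sn⁴⁺(aq) + Co(s) → Sn²⁺(aq) + Co²⁺(aq)
Q = [Sn²⁺]·[Co²⁺] / ([Sn⁴⁺]); log Q = 0.469.
E = E° − (0.0592/n) log Q = +0.40 − (0.0592/2)(0.469) = +0.386 V.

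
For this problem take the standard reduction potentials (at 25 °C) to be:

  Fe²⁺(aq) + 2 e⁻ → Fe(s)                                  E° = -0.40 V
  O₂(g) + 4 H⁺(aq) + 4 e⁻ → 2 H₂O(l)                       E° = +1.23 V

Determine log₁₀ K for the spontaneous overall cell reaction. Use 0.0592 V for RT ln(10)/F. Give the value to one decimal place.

110.1

Cathode: O₂/H₂O; anode: Fe²⁺/Fe. E°cell = +1.63 V, n = 4.
log K = nE°cell / 0.0592 = (4)(+1.63) / 0.0592 = 110.1.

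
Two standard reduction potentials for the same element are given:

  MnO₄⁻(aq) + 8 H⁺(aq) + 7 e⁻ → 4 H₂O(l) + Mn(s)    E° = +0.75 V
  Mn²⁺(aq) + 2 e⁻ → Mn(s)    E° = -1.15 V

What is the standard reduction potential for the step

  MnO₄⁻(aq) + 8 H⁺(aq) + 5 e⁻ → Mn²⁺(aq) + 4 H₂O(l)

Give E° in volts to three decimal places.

Sequential free energies add, so n₃E°₃ = n₁E°₁ + n₂E°₂.
With n₃ = 7, and the known step contributing 2×(-1.15) V, the unknown satisfies 5·E° = 7×(+0.75) − 2×(-1.15) = +7.550.
E° = +7.550 / 5 = +1.510 V.

+1.510 V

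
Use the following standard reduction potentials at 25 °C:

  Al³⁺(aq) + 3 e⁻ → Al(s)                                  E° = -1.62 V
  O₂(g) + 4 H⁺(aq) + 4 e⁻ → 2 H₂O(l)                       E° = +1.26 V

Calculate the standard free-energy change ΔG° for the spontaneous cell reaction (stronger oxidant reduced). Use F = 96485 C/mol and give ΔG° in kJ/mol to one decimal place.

O₂/H₂O (E° = +1.26 V) is the cathode; Al³⁺/Al (E° = -1.62 V) is the anode, so E°cell = +2.88 V.
Balancing electrons gives n = 12 (lcm of 4 and 3).
ΔG° = −nFE° = −(12)(96485)(+2.88) = -3,334,522 J = -3334.5 kJ/mol.

-3334.5 kJ/mol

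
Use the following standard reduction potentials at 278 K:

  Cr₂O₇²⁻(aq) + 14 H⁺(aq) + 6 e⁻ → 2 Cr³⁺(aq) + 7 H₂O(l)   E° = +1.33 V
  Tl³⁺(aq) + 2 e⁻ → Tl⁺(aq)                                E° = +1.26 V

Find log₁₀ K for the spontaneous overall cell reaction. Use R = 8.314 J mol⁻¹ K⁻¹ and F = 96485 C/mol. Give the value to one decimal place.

Cathode: Cr₂O₇²⁻/Cr³⁺; anode: Tl³⁺/Tl⁺. E°cell = (+1.33) − (+1.26) = +0.07 V, with n = 6.
ΔG° = −nFE° = −RT ln K, so ln K = nFE°/(RT) = (6)(96485)(+0.07) / ((8.314)(278)) = 17.533.
log₁₀ K = 17.533 / ln 10 = 7.6.

7.6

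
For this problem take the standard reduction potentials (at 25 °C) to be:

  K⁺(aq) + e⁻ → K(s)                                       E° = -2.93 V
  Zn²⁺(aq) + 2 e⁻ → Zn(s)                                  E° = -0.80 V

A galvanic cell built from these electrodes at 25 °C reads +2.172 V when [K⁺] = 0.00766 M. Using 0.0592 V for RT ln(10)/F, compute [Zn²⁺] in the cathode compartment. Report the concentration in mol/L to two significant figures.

Zn²⁺/Zn is the cathode, K⁺/K the anode: E°cell = +2.13 V, n = 2.
Overall reaction: Zn²⁺(aq) + 2 K(s) → Zn(s) + 2 K⁺(aq); Q = [K⁺]^2/[Zn²⁺]^1.
From E = E° − (0.0592/n) log Q: log Q = (E° − E)·n/0.0592 = (+2.13 − (+2.172))·2/0.0592 = -1.4189.
So 1·log[Zn²⁺] = 2·log(0.00766) − log Q = -4.2315 − (-1.4189) = -2.8126; [Zn²⁺] = 10^(-2.8126) ≈ 0.0015 M.

0.0015 M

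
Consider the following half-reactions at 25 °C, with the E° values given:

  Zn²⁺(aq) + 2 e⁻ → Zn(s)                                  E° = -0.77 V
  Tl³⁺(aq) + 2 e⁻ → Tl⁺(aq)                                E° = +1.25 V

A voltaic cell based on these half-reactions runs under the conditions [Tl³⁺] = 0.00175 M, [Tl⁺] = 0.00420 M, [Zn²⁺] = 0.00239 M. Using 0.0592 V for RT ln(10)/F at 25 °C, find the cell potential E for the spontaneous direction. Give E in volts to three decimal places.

Tl³⁺/Tl⁺ is the cathode (higher E°), Zn²⁺/Zn the anode: E°cell = +1.25 − (-0.77) = +2.02 V, n = 2.
Overall: Tl³⁺(aq) + Zn(s) → Tl⁺(aq) + Zn²⁺(aq)
Q = [Tl⁺]·[Zn²⁺] / ([Tl³⁺]); log Q = -2.241.
E = E° − (0.0592/n) log Q = +2.02 − (0.0592/2)(-2.241) = +2.086 V.

+2.086 V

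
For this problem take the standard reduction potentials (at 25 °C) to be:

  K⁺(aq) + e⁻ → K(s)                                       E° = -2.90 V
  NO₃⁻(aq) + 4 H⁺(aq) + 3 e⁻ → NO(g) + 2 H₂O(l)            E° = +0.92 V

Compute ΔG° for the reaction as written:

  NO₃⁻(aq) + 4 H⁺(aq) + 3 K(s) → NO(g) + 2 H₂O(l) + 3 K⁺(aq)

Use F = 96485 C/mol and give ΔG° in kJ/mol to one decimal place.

-1105.7 kJ/mol

As written, NO₃⁻/NO is reduced (cathode) and K⁺/K is oxidised (anode), so E°cell = (+0.92) − (-2.90) = +3.82 V.
Balancing electrons gives n = 3.
ΔG° = −nFE° = −(3)(96485)(+3.82) = -1,105,718 J = -1105.7 kJ/mol.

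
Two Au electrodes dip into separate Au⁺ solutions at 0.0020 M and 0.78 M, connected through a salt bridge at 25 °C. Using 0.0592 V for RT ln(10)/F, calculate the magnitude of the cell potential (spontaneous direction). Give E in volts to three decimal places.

+0.153 V

For a concentration cell E°cell = 0. The 0.78 M side is the cathode (reduction is favoured where [Au⁺] is higher).
With n = 1, E = −(0.0592/1) log([Au⁺]ₐₙ/[Au⁺]꜀ₐₜ) = −(0.0592/1) log(0.002/0.78) = −(0.0592/1)(-2.591) = +0.153 V.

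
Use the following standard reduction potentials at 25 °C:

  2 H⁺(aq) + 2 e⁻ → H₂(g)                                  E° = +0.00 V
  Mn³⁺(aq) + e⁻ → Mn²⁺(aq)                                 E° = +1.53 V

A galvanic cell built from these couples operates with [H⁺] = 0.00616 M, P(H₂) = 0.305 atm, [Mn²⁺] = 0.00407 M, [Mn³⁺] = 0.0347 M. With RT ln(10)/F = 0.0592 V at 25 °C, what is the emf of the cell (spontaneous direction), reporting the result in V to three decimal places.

+1.701 V

Mn³⁺/Mn²⁺ is the cathode (higher E°), H⁺/H₂ the anode: E°cell = +1.53 − (+0.00) = +1.53 V, n = 2.
Overall: 2 Mn³⁺(aq) + H₂(g) → 2 Mn²⁺(aq) + 2 H⁺(aq)
Q = [Mn²⁺]^2·[H⁺]^2 / ([Mn³⁺]^2·P(H₂)); log Q = -5.767.
E = E° − (0.0592/n) log Q = +1.53 − (0.0592/2)(-5.767) = +1.701 V.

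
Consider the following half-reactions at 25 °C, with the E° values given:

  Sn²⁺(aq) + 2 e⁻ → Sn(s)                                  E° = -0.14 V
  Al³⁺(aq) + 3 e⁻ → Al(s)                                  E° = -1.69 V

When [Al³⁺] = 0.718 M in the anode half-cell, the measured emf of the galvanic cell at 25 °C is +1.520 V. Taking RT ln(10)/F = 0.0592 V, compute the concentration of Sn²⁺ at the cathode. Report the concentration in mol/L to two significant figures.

0.078 M

Sn²⁺/Sn is the cathode, Al³⁺/Al the anode: E°cell = +1.55 V, n = 6.
Overall reaction: 3 Sn²⁺(aq) + 2 Al(s) → 3 Sn(s) + 2 Al³⁺(aq); Q = [Al³⁺]^2/[Sn²⁺]^3.
From E = E° − (0.0592/n) log Q: log Q = (E° − E)·n/0.0592 = (+1.55 − (+1.520))·6/0.0592 = 3.0405.
So 3·log[Sn²⁺] = 2·log(0.718) − log Q = -0.2878 − (3.0405) = -3.3283; log[Sn²⁺] = -3.3283 / 3 = -1.1094; [Sn²⁺] = 10^(-1.1094) ≈ 0.078 M.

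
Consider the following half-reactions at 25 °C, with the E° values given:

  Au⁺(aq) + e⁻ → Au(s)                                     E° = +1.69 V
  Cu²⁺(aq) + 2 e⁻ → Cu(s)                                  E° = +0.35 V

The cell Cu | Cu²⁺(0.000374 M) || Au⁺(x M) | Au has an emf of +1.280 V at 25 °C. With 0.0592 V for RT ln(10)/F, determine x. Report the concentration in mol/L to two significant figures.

Au⁺/Au is the cathode, Cu²⁺/Cu the anode: E°cell = +1.34 V, n = 2.
Overall reaction: 2 Au⁺(aq) + Cu(s) → 2 Au(s) + Cu²⁺(aq); Q = [Cu²⁺]^1/[Au⁺]^2.
From E = E° − (0.0592/n) log Q: log Q = (E° − E)·n/0.0592 = (+1.34 − (+1.280))·2/0.0592 = 2.0270.
So 2·log[Au⁺] = 1·log(0.000374) − log Q = -3.4271 − (2.0270) = -5.4541; log[Au⁺] = -5.4541 / 2 = -2.7271; [Au⁺] = 10^(-2.7271) ≈ 0.0019 M.

0.0019 M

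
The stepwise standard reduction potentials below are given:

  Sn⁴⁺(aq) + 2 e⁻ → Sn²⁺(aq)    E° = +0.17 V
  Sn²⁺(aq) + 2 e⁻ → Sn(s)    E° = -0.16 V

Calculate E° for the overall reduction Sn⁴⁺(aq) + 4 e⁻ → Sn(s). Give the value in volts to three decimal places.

Adding the free-energy changes (−nFE°) of the two steps gives −n₃FE°₃ = −n₁FE°₁ − n₂FE°₂.
E°₃ = (2×+0.17 + 2×-0.16) / 4 = (+0.020) / 4 = +0.005 V.

+0.005 V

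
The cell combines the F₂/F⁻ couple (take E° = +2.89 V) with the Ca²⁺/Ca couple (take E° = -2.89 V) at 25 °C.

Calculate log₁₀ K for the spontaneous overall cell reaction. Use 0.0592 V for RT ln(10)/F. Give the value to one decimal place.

195.3

Cathode: F₂/F⁻; anode: Ca²⁺/Ca. E°cell = +5.78 V, n = 2.
log K = nE°cell / 0.0592 = (2)(+5.78) / 0.0592 = 195.3.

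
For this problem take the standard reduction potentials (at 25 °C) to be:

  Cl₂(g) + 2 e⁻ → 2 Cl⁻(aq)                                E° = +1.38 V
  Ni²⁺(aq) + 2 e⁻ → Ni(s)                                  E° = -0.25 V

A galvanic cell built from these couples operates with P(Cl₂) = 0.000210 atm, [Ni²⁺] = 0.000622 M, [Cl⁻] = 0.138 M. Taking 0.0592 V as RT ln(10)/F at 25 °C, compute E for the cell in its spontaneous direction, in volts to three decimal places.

Cl₂/Cl⁻ is the cathode (higher E°), Ni²⁺/Ni the anode: E°cell = +1.38 − (-0.25) = +1.63 V, n = 2.
Overall: Cl₂(g) + Ni(s) → 2 Cl⁻(aq) + Ni²⁺(aq)
Q = [Cl⁻]^2·[Ni²⁺] / (P(Cl₂)); log Q = -1.249.
E = E° − (0.0592/n) log Q = +1.63 − (0.0592/2)(-1.249) = +1.667 V.

+1.667 V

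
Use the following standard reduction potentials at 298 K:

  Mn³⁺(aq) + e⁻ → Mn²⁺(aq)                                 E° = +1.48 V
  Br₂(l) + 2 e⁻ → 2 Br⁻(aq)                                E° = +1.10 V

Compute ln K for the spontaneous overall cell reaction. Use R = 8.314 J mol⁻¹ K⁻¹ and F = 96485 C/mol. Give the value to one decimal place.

29.6

Cathode: Mn³⁺/Mn²⁺; anode: Br₂/Br⁻. E°cell = (+1.48) − (+1.10) = +0.38 V, with n = 2.
ΔG° = −nFE° = −RT ln K, so ln K = nFE°/(RT) = (2)(96485)(+0.38) / ((8.314)(298)) = 29.597.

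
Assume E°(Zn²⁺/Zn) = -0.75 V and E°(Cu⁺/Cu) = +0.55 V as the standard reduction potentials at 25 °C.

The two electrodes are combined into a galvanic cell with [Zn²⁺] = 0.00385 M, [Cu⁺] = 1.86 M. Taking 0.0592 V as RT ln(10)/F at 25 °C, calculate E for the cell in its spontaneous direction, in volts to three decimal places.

+1.387 V

Cu⁺/Cu is the cathode (higher E°), Zn²⁺/Zn the anode: E°cell = +0.55 − (-0.75) = +1.30 V, n = 2.
Overall: 2 Cu⁺(aq) + Zn(s) → 2 Cu(s) + Zn²⁺(aq)
Q = [Zn²⁺] / ([Cu⁺]^2); log Q = -2.954.
E = E° − (0.0592/n) log Q = +1.30 − (0.0592/2)(-2.954) = +1.387 V.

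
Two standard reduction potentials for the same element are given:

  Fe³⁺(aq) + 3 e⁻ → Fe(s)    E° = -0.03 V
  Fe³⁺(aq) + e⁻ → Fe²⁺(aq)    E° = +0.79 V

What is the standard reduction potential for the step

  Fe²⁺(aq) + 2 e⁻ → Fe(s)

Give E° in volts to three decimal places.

-0.440 V

Sequential free energies add, so n₃E°₃ = n₁E°₁ + n₂E°₂.
With n₃ = 3, and the known step contributing 1×(+0.79) V, the unknown satisfies 2·E° = 3×(-0.03) − 1×(+0.79) = -0.880.
E° = -0.880 / 2 = -0.440 V.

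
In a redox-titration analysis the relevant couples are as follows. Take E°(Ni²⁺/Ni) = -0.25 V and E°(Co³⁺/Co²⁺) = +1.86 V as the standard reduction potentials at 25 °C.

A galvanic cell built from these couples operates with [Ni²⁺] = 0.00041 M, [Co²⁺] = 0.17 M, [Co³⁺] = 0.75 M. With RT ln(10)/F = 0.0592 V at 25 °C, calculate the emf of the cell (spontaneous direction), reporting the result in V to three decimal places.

Co³⁺/Co²⁺ is the cathode (higher E°), Ni²⁺/Ni the anode: E°cell = +1.86 − (-0.25) = +2.11 V, n = 2.
Overall: 2 Co³⁺(aq) + Ni(s) → 2 Co²⁺(aq) + Ni²⁺(aq)
Q = [Co²⁺]^2·[Ni²⁺] / ([Co³⁺]^2); log Q = -4.676.
E = E° − (0.0592/n) log Q = +2.11 − (0.0592/2)(-4.676) = +2.248 V.

+2.248 V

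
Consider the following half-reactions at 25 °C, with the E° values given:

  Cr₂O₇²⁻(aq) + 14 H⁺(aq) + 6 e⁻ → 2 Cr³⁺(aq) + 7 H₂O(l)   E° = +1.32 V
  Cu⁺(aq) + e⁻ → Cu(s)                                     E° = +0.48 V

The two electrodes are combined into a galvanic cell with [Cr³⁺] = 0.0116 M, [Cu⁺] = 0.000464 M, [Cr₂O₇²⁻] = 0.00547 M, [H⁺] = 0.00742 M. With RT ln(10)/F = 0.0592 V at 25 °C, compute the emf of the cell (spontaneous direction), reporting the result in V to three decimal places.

+0.759 V

Cr₂O₇²⁻/Cr³⁺ is the cathode (higher E°), Cu⁺/Cu the anode: E°cell = +1.32 − (+0.48) = +0.84 V, n = 6.
Overall: Cr₂O₇²⁻(aq) + 14 H⁺(aq) + 6 Cu(s) → 2 Cr³⁺(aq) + 7 H₂O(l) + 6 Cu⁺(aq)
Q = [Cr³⁺]^2·[Cu⁺]^6 / ([Cr₂O₇²⁻]·[H⁺]^14); log Q = 8.204.
E = E° − (0.0592/n) log Q = +0.84 − (0.0592/6)(8.204) = +0.759 V.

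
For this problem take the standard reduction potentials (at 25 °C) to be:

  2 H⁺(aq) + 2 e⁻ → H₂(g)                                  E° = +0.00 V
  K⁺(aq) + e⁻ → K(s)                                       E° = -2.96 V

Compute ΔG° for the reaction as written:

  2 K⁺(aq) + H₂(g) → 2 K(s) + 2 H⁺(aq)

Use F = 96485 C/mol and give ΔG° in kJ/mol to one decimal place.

As written, K⁺/K is reduced (cathode) and H⁺/H₂ is oxidised (anode), so E°cell = (-2.96) − (+0.00) = -2.96 V.
Balancing electrons gives n = 2.
ΔG° = −nFE° = −(2)(96485)(-2.96) = 571,191 J = +571.2 kJ/mol.

+571.2 kJ/mol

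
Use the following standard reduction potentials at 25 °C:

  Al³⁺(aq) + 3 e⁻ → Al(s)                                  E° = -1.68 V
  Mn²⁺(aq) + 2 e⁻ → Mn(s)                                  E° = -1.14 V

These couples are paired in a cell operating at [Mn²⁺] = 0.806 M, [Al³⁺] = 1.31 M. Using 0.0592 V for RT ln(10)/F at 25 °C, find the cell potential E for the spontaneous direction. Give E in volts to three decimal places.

Mn²⁺/Mn is the cathode (higher E°), Al³⁺/Al the anode: E°cell = -1.14 − (-1.68) = +0.54 V, n = 6.
Overall: 3 Mn²⁺(aq) + 2 Al(s) → 3 Mn(s) + 2 Al³⁺(aq)
Q = [Al³⁺]^2 / ([Mn²⁺]^3); log Q = 0.516.
E = E° − (0.0592/n) log Q = +0.54 − (0.0592/6)(0.516) = +0.535 V.

+0.535 V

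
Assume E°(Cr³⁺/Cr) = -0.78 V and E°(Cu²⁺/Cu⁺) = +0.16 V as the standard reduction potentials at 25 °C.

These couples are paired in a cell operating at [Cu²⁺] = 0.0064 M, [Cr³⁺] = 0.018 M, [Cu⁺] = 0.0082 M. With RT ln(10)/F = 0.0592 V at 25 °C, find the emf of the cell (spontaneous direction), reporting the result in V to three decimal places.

+0.968 V

Cu²⁺/Cu⁺ is the cathode (higher E°), Cr³⁺/Cr the anode: E°cell = +0.16 − (-0.78) = +0.94 V, n = 3.
Overall: 3 Cu²⁺(aq) + Cr(s) → 3 Cu⁺(aq) + Cr³⁺(aq)
Q = [Cu⁺]^3·[Cr³⁺] / ([Cu²⁺]^3); log Q = -1.422.
E = E° − (0.0592/n) log Q = +0.94 − (0.0592/3)(-1.422) = +0.968 V.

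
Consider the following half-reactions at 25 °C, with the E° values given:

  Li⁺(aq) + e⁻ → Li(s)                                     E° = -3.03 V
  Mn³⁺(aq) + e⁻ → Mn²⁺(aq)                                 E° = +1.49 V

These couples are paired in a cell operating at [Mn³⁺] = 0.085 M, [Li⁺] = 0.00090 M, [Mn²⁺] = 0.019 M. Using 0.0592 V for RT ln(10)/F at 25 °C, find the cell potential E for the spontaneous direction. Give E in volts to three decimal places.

Mn³⁺/Mn²⁺ is the cathode (higher E°), Li⁺/Li the anode: E°cell = +1.49 − (-3.03) = +4.52 V, n = 1.
Overall: Mn³⁺(aq) + Li(s) → Mn²⁺(aq) + Li⁺(aq)
Q = [Mn²⁺]·[Li⁺] / ([Mn³⁺]); log Q = -3.696.
E = E° − (0.0592/n) log Q = +4.52 − (0.0592/1)(-3.696) = +4.739 V.

+4.739 V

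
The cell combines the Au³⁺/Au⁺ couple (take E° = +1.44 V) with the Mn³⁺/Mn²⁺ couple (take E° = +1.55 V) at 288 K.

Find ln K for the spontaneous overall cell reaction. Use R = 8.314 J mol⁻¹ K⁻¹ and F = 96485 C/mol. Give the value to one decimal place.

8.9

Cathode: Mn³⁺/Mn²⁺; anode: Au³⁺/Au⁺. E°cell = (+1.55) − (+1.44) = +0.11 V, with n = 2.
ΔG° = −nFE° = −RT ln K, so ln K = nFE°/(RT) = (2)(96485)(+0.11) / ((8.314)(288)) = 8.865.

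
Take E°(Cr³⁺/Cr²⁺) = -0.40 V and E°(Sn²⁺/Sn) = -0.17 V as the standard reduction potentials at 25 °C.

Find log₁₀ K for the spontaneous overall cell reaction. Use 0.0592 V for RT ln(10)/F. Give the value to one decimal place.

Cathode: Sn²⁺/Sn; anode: Cr³⁺/Cr²⁺. E°cell = +0.23 V, n = 2.
log K = nE°cell / 0.0592 = (2)(+0.23) / 0.0592 = 7.8.

7.8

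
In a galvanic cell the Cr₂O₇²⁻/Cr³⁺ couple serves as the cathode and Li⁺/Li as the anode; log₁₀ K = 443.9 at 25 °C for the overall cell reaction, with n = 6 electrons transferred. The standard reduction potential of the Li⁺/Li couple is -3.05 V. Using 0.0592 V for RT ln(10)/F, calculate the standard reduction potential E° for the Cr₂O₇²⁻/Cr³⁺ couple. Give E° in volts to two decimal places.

E°cell = (0.0592/n)·log K = (0.0592/6)(443.9) = +4.380 V.
Since Cr₂O₇²⁻/Cr³⁺ is the cathode and Li⁺/Li the anode, E°cell = E°(Cr₂O₇²⁻/Cr³⁺) − E°(Li⁺/Li).
So E°(Cr₂O₇²⁻/Cr³⁺) = E°cell + E°(Li⁺/Li) = +4.380 + (-3.05) = +1.33 V.

+1.33 V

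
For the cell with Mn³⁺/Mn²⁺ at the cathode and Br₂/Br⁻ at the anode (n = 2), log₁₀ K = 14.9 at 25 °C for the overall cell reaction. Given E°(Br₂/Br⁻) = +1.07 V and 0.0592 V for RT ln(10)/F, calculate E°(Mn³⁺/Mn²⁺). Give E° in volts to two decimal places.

E°cell = (0.0592/n)·log K = (0.0592/2)(14.9) = +0.441 V.
Since Mn³⁺/Mn²⁺ is the cathode and Br₂/Br⁻ the anode, E°cell = E°(Mn³⁺/Mn²⁺) − E°(Br₂/Br⁻).
So E°(Mn³⁺/Mn²⁺) = E°cell + E°(Br₂/Br⁻) = +0.441 + (+1.07) = +1.51 V.

+1.51 V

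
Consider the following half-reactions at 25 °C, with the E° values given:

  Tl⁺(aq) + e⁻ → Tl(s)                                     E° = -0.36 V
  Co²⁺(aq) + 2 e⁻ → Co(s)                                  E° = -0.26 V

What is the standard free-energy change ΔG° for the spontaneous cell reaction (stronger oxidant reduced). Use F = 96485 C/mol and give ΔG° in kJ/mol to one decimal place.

-19.3 kJ/mol

Co²⁺/Co (E° = -0.26 V) is the cathode; Tl⁺/Tl (E° = -0.36 V) is the anode, so E°cell = +0.10 V.
Balancing electrons gives n = 2 (lcm of 2 and 1).
ΔG° = −nFE° = −(2)(96485)(+0.10) = -19,297 J = -19.3 kJ/mol.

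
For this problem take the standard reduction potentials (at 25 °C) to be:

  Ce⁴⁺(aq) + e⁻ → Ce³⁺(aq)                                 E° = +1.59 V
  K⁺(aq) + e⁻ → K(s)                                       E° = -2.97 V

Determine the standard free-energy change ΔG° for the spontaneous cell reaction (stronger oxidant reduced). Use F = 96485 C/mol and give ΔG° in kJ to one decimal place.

Ce⁴⁺/Ce³⁺ (E° = +1.59 V) is the cathode; K⁺/K (E° = -2.97 V) is the anode, so E°cell = +4.56 V.
Balancing electrons gives n = 1 (lcm of 1 and 1).
ΔG° = −nFE° = −(1)(96485)(+4.56) = -439,972 J = -440.0 kJ.

-440.0 kJ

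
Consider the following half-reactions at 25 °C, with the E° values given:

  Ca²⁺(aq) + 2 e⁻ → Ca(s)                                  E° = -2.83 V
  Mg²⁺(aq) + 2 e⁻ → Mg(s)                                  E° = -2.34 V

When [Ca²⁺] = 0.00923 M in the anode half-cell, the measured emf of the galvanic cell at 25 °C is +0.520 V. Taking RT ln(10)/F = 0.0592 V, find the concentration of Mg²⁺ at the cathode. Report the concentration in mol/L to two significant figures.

0.095 M

Mg²⁺/Mg is the cathode, Ca²⁺/Ca the anode: E°cell = +0.49 V, n = 2.
Overall reaction: Mg²⁺(aq) + Ca(s) → Mg(s) + Ca²⁺(aq); Q = [Ca²⁺]^1/[Mg²⁺]^1.
From E = E° − (0.0592/n) log Q: log Q = (E° − E)·n/0.0592 = (+0.49 − (+0.520))·2/0.0592 = -1.0135.
So 1·log[Mg²⁺] = 1·log(0.00923) − log Q = -2.0348 − (-1.0135) = -1.0213; [Mg²⁺] = 10^(-1.0213) ≈ 0.095 M.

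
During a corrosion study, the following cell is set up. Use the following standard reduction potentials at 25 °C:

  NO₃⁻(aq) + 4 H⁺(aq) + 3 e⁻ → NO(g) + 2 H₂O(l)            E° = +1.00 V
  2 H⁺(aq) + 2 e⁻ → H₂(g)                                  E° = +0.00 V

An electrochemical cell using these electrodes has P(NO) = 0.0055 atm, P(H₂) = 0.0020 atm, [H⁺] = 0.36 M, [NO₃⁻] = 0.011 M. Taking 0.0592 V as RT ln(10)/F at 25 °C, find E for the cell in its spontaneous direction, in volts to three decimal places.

NO₃⁻/NO is the cathode (higher E°), H⁺/H₂ the anode: E°cell = +1.00 − (+0.00) = +1.00 V, n = 6.
Overall: 2 NO₃⁻(aq) + 2 H⁺(aq) + 3 H₂(g) → 2 NO(g) + 4 H₂O(l)
Q = P(NO)^2 / ([NO₃⁻]^2·[H⁺]^2·P(H₂)^3); log Q = 8.382.
E = E° − (0.0592/n) log Q = +1.00 − (0.0592/6)(8.382) = +0.917 V.

+0.917 V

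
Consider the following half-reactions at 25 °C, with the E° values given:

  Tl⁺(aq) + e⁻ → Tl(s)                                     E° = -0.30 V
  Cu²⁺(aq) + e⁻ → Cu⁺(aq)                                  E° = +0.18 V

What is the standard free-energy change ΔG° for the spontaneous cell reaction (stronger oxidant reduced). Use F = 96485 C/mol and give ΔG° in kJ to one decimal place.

-46.3 kJ

Cu²⁺/Cu⁺ (E° = +0.18 V) is the cathode; Tl⁺/Tl (E° = -0.30 V) is the anode, so E°cell = +0.48 V.
Balancing electrons gives n = 1 (lcm of 1 and 1).
ΔG° = −nFE° = −(1)(96485)(+0.48) = -46,313 J = -46.3 kJ.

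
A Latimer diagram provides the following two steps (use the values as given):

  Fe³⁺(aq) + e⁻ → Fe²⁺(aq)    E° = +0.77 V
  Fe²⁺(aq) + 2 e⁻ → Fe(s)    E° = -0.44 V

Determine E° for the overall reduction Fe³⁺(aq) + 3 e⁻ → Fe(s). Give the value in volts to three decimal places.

-0.037 V

Adding the free-energy changes (−nFE°) of the two steps gives −n₃FE°₃ = −n₁FE°₁ − n₂FE°₂.
E°₃ = (1×+0.77 + 2×-0.44) / 3 = (-0.110) / 3 = -0.037 V.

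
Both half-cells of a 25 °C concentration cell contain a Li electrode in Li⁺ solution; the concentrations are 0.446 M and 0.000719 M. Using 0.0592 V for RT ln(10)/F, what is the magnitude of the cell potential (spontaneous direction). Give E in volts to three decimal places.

+0.165 V

For a concentration cell E°cell = 0. The 0.446 M side is the cathode (reduction is favoured where [Li⁺] is higher).
With n = 1, E = −(0.0592/1) log([Li⁺]ₐₙ/[Li⁺]꜀ₐₜ) = −(0.0592/1) log(0.000719/0.446) = −(0.0592/1)(-2.793) = +0.165 V.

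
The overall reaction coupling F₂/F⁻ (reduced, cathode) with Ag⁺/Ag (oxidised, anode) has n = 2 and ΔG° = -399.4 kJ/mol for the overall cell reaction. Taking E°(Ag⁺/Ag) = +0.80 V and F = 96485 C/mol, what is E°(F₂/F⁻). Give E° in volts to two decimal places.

E°cell = −ΔG°/(nF) = −(-399.4×10³)/((2)(96485)) = +2.070 V.
Since F₂/F⁻ is the cathode and Ag⁺/Ag the anode, E°cell = E°(F₂/F⁻) − E°(Ag⁺/Ag).
So E°(F₂/F⁻) = E°cell + E°(Ag⁺/Ag) = +2.070 + (+0.80) = +2.87 V.

+2.87 V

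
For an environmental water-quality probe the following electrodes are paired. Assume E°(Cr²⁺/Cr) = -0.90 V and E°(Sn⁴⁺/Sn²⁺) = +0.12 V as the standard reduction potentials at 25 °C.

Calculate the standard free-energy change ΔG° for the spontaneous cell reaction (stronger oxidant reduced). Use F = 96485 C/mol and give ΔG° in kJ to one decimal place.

-196.8 kJ

Sn⁴⁺/Sn²⁺ (E° = +0.12 V) is the cathode; Cr²⁺/Cr (E° = -0.90 V) is the anode, so E°cell = +1.02 V.
Balancing electrons gives n = 2 (lcm of 2 and 2).
ΔG° = −nFE° = −(2)(96485)(+1.02) = -196,829 J = -196.8 kJ.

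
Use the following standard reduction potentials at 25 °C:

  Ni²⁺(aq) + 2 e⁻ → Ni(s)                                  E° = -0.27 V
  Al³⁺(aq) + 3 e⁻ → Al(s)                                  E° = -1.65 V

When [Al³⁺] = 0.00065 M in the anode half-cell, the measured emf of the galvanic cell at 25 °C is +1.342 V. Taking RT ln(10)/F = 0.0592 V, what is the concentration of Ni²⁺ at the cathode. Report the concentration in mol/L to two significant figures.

Ni²⁺/Ni is the cathode, Al³⁺/Al the anode: E°cell = +1.38 V, n = 6.
Overall reaction: 3 Ni²⁺(aq) + 2 Al(s) → 3 Ni(s) + 2 Al³⁺(aq); Q = [Al³⁺]^2/[Ni²⁺]^3.
From E = E° − (0.0592/n) log Q: log Q = (E° − E)·n/0.0592 = (+1.38 − (+1.342))·6/0.0592 = 3.8514.
So 3·log[Ni²⁺] = 2·log(0.00065) − log Q = -6.3742 − (3.8514) = -10.2256; log[Ni²⁺] = -10.2256 / 3 = -3.4085; [Ni²⁺] = 10^(-3.4085) ≈ 0.00039 M.

0.00039 M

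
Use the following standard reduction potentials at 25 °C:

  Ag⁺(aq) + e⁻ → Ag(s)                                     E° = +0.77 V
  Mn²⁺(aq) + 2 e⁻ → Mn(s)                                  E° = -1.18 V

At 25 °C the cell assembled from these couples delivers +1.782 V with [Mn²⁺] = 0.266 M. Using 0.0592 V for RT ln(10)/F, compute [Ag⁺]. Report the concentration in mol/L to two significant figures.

Ag⁺/Ag is the cathode, Mn²⁺/Mn the anode: E°cell = +1.95 V, n = 2.
Overall reaction: 2 Ag⁺(aq) + Mn(s) → 2 Ag(s) + Mn²⁺(aq); Q = [Mn²⁺]^1/[Ag⁺]^2.
From E = E° − (0.0592/n) log Q: log Q = (E° − E)·n/0.0592 = (+1.95 − (+1.782))·2/0.0592 = 5.6757.
So 2·log[Ag⁺] = 1·log(0.266) − log Q = -0.5751 − (5.6757) = -6.2508; log[Ag⁺] = -6.2508 / 2 = -3.1254; [Ag⁺] = 10^(-3.1254) ≈ 0.00075 M.

0.00075 M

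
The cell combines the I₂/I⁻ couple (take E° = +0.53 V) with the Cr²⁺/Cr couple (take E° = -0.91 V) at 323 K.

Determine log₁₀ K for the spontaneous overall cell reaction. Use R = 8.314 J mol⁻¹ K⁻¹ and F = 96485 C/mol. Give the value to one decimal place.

44.9

Cathode: I₂/I⁻; anode: Cr²⁺/Cr. E°cell = (+0.53) − (-0.91) = +1.44 V, with n = 2.
ΔG° = −nFE° = −RT ln K, so ln K = nFE°/(RT) = (2)(96485)(+1.44) / ((8.314)(323)) = 103.476.
log₁₀ K = 103.476 / ln 10 = 44.9.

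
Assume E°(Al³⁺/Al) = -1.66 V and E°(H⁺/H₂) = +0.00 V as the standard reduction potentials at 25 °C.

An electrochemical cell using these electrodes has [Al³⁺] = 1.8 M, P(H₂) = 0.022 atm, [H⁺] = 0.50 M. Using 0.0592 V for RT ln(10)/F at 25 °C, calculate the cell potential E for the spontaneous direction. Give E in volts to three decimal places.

H⁺/H₂ is the cathode (higher E°), Al³⁺/Al the anode: E°cell = +0.00 − (-1.66) = +1.66 V, n = 6.
Overall: 6 H⁺(aq) + 2 Al(s) → 3 H₂(g) + 2 Al³⁺(aq)
Q = P(H₂)^3·[Al³⁺]^2 / ([H⁺]^6); log Q = -2.656.
E = E° − (0.0592/n) log Q = +1.66 − (0.0592/6)(-2.656) = +1.686 V.

+1.686 V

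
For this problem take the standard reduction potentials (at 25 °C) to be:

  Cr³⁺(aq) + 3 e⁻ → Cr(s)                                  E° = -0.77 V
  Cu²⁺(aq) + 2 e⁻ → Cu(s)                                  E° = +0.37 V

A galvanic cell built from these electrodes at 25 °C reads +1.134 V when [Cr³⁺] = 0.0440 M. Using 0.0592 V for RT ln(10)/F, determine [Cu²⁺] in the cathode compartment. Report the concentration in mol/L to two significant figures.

0.078 M

Cu²⁺/Cu is the cathode, Cr³⁺/Cr the anode: E°cell = +1.14 V, n = 6.
Overall reaction: 3 Cu²⁺(aq) + 2 Cr(s) → 3 Cu(s) + 2 Cr³⁺(aq); Q = [Cr³⁺]^2/[Cu²⁺]^3.
From E = E° − (0.0592/n) log Q: log Q = (E° − E)·n/0.0592 = (+1.14 − (+1.134))·6/0.0592 = 0.6081.
So 3·log[Cu²⁺] = 2·log(0.044) − log Q = -2.7131 − (0.6081) = -3.3212; log[Cu²⁺] = -3.3212 / 3 = -1.1071; [Cu²⁺] = 10^(-1.1071) ≈ 0.078 M.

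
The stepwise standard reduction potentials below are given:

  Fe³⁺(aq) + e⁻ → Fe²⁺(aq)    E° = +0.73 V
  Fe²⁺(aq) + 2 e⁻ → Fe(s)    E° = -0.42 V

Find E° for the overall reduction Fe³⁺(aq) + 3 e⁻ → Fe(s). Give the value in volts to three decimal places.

-0.037 V

Standard free energies of sequential steps add: ΔG°₃ = ΔG°₁ + ΔG°₂, so n₃E°₃ = n₁E°₁ + n₂E°₂.
E°₃ = (1×+0.73 + 2×-0.42) / 3 = (-0.110) / 3 = -0.037 V.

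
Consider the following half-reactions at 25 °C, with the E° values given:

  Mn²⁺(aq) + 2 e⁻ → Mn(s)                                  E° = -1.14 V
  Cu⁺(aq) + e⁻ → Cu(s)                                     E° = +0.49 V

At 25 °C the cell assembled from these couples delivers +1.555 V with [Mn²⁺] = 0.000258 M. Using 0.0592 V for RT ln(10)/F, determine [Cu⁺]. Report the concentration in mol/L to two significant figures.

0.00087 M

Cu⁺/Cu is the cathode, Mn²⁺/Mn the anode: E°cell = +1.63 V, n = 2.
Overall reaction: 2 Cu⁺(aq) + Mn(s) → 2 Cu(s) + Mn²⁺(aq); Q = [Mn²⁺]^1/[Cu⁺]^2.
From E = E° − (0.0592/n) log Q: log Q = (E° − E)·n/0.0592 = (+1.63 − (+1.555))·2/0.0592 = 2.5338.
So 2·log[Cu⁺] = 1·log(0.000258) − log Q = -3.5884 − (2.5338) = -6.1222; log[Cu⁺] = -6.1222 / 2 = -3.0611; [Cu⁺] = 10^(-3.0611) ≈ 0.00087 M.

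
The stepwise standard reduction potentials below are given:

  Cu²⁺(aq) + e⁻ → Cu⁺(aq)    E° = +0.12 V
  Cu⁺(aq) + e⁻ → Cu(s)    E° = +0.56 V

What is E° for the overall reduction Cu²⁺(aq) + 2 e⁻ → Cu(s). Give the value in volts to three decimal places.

+0.340 V

Adding the free-energy changes (−nFE°) of the two steps gives −n₃FE°₃ = −n₁FE°₁ − n₂FE°₂.
E°₃ = (1×+0.12 + 1×+0.56) / 2 = (+0.680) / 2 = +0.340 V.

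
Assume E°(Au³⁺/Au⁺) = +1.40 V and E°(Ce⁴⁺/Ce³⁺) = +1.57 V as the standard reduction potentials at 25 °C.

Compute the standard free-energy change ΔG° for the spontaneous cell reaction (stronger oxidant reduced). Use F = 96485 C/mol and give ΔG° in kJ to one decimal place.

-32.8 kJ

Ce⁴⁺/Ce³⁺ (E° = +1.57 V) is the cathode; Au³⁺/Au⁺ (E° = +1.40 V) is the anode, so E°cell = +0.17 V.
Balancing electrons gives n = 2 (lcm of 1 and 2).
ΔG° = −nFE° = −(2)(96485)(+0.17) = -32,805 J = -32.8 kJ.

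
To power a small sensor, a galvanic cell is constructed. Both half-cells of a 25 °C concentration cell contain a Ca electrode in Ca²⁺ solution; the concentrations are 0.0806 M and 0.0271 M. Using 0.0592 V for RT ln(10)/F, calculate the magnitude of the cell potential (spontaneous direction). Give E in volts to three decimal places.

+0.014 V

For a concentration cell E°cell = 0. The 0.0806 M side is the cathode (reduction is favoured where [Ca²⁺] is higher).
With n = 2, E = −(0.0592/2) log([Ca²⁺]ₐₙ/[Ca²⁺]꜀ₐₜ) = −(0.0592/2) log(0.0271/0.0806) = −(0.0592/2)(-0.473) = +0.014 V.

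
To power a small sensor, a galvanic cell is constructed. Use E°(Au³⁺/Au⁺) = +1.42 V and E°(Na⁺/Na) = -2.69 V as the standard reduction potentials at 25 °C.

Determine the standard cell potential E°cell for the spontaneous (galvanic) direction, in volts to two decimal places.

+4.11 V

The Au³⁺/Au⁺ couple has the higher reduction potential, so it is the cathode; Na⁺/Na is oxidised at the anode.
E°cell = E°(cathode) − E°(anode) = (+1.42) − (-2.69) = +4.11 V.
Since E°cell > 0, the reaction is spontaneous under standard conditions.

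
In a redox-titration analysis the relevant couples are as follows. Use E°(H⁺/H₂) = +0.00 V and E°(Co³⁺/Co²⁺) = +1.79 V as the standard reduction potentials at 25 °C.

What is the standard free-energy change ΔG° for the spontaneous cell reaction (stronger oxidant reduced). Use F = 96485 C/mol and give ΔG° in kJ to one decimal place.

-345.4 kJ

Co³⁺/Co²⁺ (E° = +1.79 V) is the cathode; H⁺/H₂ (E° = +0.00 V) is the anode, so E°cell = +1.79 V.
Balancing electrons gives n = 2 (lcm of 1 and 2).
ΔG° = −nFE° = −(2)(96485)(+1.79) = -345,416 J = -345.4 kJ.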